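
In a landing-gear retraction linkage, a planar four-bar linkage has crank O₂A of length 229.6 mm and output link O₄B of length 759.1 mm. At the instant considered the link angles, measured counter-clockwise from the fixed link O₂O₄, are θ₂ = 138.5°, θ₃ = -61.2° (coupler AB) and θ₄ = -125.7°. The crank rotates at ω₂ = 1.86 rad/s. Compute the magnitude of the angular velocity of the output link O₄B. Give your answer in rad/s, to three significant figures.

0.210

ω₂ = 1.86 rad/s
Differentiating the loop-closure r₂e^{iθ₂}+r₃e^{iθ₃}=r₁+r₄e^{iθ₄} gives r₂ω₂e^{iθ₂}+r₃ω₃e^{iθ₃}=r₄ω₄e^{iθ₄}.
Eliminating the other unknown: ω₄ = r₂ω₂ sin(θ₂−θ₃) / [r₄ sin(θ₄−θ₃)].
Numerator sine = -0.33710; denominator sine = -0.90259.
Result = 0.2296·1.86·(-0.33710) / (0.7591·(-0.90259)) = +0.21011 rad/s; magnitude 0.21011 rad/s.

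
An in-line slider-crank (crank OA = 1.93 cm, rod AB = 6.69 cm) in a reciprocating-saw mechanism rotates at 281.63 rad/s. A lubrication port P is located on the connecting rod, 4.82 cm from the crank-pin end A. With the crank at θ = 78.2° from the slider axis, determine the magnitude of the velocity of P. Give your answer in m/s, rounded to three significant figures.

5.57

ω = 281.6 rad/s.  Crank-pin speed |V_A| = rω = 5.4355 m/s, perpendicular to OA.
Rod angle: sinφ = −(r/L) sinθ ⇒ φ = -16.403°; ω_rod = −rω cosθ/√(L²−r²sin²θ) = -17.32 rad/s.
V_P = V_A + ω_rod × AP, with AP = 0.0482 m along the rod.
Components: V_Px = −rω sinθ − a·ω_rod·sinφ = -5.5563 m/s;  V_Py = rω cosθ + a·ω_rod·cosφ = +0.3107 m/s.
|V_P| = √(V_Px² + V_Py²) = 5.565 m/s.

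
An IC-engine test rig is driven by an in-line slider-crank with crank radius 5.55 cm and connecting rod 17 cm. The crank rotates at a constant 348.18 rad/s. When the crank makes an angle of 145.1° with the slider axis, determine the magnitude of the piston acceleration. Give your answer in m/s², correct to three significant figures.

4690

ω = 348.2 rad/s
x(θ) = r cosθ + √(L² − r² sin²θ); with ω constant, a = ω²·d²x/dθ².
d²x/dθ² = −r cosθ − r²(cos2θ)/√u − r⁴ sin²2θ/(4u^{3/2}),  u = L² − r² sin²θ = 0.0278917 m².
Substituting r = 0.0555 m, L = 0.17 m, θ = 145.1°: d²x/dθ² = +0.038701 m.
a = ω²·d²x/dθ² = (348.2)²·(+0.038701) = +4691.7 m/s²;  |a| = 4691.7 m/s².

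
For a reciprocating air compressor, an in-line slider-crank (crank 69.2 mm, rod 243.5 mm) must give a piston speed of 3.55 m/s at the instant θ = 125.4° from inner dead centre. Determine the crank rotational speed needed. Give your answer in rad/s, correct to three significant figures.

For an in-line slider-crank, |v_piston| = rω|sinθ|·[1 + r cosθ/√(L² − r² sin²θ)].
With r = 0.0692 m, L = 0.2435 m, θ = 125.4°: the bracketed kinematic factor |dx/dθ| = 0.046861 m.
ω = v/|dx/dθ| = 3.55/0.046861 = 75.756 rad/s.

75.8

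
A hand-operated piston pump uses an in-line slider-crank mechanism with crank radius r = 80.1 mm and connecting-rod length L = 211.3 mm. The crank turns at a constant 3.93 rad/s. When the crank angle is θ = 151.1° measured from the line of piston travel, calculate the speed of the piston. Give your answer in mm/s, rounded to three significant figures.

101

ω = 3.93 rad/s
For an in-line slider-crank, x = r cosθ + √(L² − r² sin²θ), so v = −rω sinθ·[1 + r cosθ/√(L² − r² sin²θ)].
With r = 0.0801 m, L = 0.2113 m, θ = 151.1°: √(L² − r² sin²θ) = 0.20772 m.
v = −0.0801·3.93·0.48328·[1 + 0.0801·-0.87546/0.20772] = -0.10078 m/s.
|v| = 0.10078 m/s = 100.78 mm/s.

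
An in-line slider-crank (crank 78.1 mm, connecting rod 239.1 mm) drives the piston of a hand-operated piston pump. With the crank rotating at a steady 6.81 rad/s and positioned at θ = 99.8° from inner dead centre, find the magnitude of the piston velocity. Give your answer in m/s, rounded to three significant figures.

0.493

ω = 6.81 rad/s
For an in-line slider-crank, x = r cosθ + √(L² − r² sin²θ), so v = −rω sinθ·[1 + r cosθ/√(L² − r² sin²θ)].
With r = 0.0781 m, L = 0.2391 m, θ = 99.8°: √(L² − r² sin²θ) = 0.22638 m.
v = −0.0781·6.81·0.98541·[1 + 0.0781·-0.17021/0.22638] = -0.49332 m/s.
|v| = 0.49332 m/s.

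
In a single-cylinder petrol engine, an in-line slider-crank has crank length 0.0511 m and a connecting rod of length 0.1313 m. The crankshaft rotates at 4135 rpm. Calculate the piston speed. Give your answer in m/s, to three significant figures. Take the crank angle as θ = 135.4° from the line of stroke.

ω = 2π·4135/60 = 433 rad/s
For an in-line slider-crank, x = r cosθ + √(L² − r² sin²θ), so v = −rω sinθ·[1 + r cosθ/√(L² − r² sin²θ)].
With r = 0.0511 m, L = 0.1313 m, θ = 135.4°: √(L² − r² sin²θ) = 0.1263 m.
v = −0.0511·433·0.70215·[1 + 0.0511·-0.71203/0.1263] = -11.061 m/s.
|v| = 11.061 m/s.

11.1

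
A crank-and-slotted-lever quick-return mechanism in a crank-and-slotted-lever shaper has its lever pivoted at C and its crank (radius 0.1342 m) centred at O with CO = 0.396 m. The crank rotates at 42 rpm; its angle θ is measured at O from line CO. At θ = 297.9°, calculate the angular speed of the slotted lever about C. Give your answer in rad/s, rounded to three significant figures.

0.840

ω = 4.398 rad/s (from 42 rpm).
Crank pin A relative to C: A = (d + r cosθ, r sinθ); lever angle φ = atan2(r sinθ, d + r cosθ).
Differentiating tanφ: φ̇ = rω(d cosθ + r)/(d² + r² + 2dr cosθ).
d² + r² + 2dr cosθ = |CA|² = 0.22456 m²;  d cosθ + r = +0.3195 m.
|ω_lever| = |0.1342·4.398·+0.3195| / 0.22456 = 0.83979 rad/s.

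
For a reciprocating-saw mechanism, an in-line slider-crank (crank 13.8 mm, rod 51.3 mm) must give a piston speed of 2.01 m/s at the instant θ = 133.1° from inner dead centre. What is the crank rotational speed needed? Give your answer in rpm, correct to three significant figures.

For an in-line slider-crank, |v_piston| = rω|sinθ|·[1 + r cosθ/√(L² − r² sin²θ)].
With r = 0.0138 m, L = 0.0513 m, θ = 133.1°: the bracketed kinematic factor |dx/dθ| = 0.0081874 m.
ω = v/|dx/dθ| = 2.01/0.0081874 = 245.5 rad/s.
N = 60ω/(2π) = 2344.3 rpm.

2340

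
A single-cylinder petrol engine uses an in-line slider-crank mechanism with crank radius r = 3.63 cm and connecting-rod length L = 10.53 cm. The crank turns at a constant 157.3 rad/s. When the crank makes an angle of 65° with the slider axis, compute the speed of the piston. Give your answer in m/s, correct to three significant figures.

ω = 157.3 rad/s
For an in-line slider-crank, x = r cosθ + √(L² − r² sin²θ), so v = −rω sinθ·[1 + r cosθ/√(L² − r² sin²θ)].
With r = 0.0363 m, L = 0.1053 m, θ = 65°: √(L² − r² sin²θ) = 0.10003 m.
v = −0.0363·157.3·0.90631·[1 + 0.0363·0.42262/0.10003] = -5.9687 m/s.
|v| = 5.9687 m/s.

5.97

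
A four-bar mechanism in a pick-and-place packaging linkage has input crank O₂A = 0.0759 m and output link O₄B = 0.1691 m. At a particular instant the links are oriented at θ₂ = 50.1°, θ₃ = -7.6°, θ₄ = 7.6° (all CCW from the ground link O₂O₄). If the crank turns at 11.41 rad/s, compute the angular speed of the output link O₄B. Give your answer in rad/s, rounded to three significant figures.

16.5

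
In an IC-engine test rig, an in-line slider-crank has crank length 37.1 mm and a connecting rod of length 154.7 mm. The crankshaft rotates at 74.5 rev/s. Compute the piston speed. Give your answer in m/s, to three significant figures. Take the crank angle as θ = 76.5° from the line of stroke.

17.9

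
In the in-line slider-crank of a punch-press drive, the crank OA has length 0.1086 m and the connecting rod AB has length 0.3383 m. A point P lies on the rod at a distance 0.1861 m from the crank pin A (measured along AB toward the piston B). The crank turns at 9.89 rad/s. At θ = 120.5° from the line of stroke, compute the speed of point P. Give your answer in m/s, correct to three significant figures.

ω = 9.89 rad/s.  Crank-pin speed |V_A| = rω = 1.0741 m/s, perpendicular to OA.
Rod angle: sinφ = −(r/L) sinθ ⇒ φ = -16.057°; ω_rod = −rω cosθ/√(L²−r²sin²θ) = +1.6768 rad/s.
V_P = V_A + ω_rod × AP, with AP = 0.1861 m along the rod.
Components: V_Px = −rω sinθ − a·ω_rod·sinφ = -0.83912 m/s;  V_Py = rω cosθ + a·ω_rod·cosφ = -0.24525 m/s.
|V_P| = √(V_Px² + V_Py²) = 0.87423 m/s.

0.874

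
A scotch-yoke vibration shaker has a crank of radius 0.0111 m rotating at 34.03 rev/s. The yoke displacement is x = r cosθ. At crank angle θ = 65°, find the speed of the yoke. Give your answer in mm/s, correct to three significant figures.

2150

ω = 213.8 rad/s (from 34.03 rev/s).
x = r cosθ ⇒ ẋ = −rω sinθ.
|v| = rω|sinθ| = 0.0111·213.8·|sin 65°| = 2.151 m/s = 2151 mm/s.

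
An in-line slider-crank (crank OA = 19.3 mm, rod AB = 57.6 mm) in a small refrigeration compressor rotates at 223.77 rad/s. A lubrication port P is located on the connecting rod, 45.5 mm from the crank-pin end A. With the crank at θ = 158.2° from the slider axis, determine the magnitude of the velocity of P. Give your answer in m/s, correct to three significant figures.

ω = 223.8 rad/s.  Crank-pin speed |V_A| = rω = 4.3188 m/s, perpendicular to OA.
Rod angle: sinφ = −(r/L) sinθ ⇒ φ = -7.148°; ω_rod = −rω cosθ/√(L²−r²sin²θ) = +70.162 rad/s.
V_P = V_A + ω_rod × AP, with AP = 0.0455 m along the rod.
Components: V_Px = −rω sinθ − a·ω_rod·sinφ = -1.2066 m/s;  V_Py = rω cosθ + a·ω_rod·cosφ = -0.84236 m/s.
|V_P| = √(V_Px² + V_Py²) = 1.4716 m/s.

1.47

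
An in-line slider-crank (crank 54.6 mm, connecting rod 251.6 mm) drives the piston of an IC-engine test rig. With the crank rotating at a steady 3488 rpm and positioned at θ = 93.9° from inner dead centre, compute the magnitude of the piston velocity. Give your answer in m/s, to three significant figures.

19.6

ω = 2π·3488/60 = 365.3 rad/s
For an in-line slider-crank, x = r cosθ + √(L² − r² sin²θ), so v = −rω sinθ·[1 + r cosθ/√(L² − r² sin²θ)].
With r = 0.0546 m, L = 0.2516 m, θ = 93.9°: √(L² − r² sin²θ) = 0.24563 m.
v = −0.0546·365.3·0.99768·[1 + 0.0546·-0.06802/0.24563] = -19.596 m/s.
|v| = 19.596 m/s.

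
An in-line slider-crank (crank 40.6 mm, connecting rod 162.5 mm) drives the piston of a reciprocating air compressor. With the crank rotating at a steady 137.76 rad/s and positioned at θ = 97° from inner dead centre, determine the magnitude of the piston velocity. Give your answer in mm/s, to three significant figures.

ω = 137.8 rad/s
For an in-line slider-crank, x = r cosθ + √(L² − r² sin²θ), so v = −rω sinθ·[1 + r cosθ/√(L² − r² sin²θ)].
With r = 0.0406 m, L = 0.1625 m, θ = 97°: √(L² − r² sin²θ) = 0.15742 m.
v = −0.0406·137.8·0.99255·[1 + 0.0406·-0.12187/0.15742] = -5.3769 m/s.
|v| = 5.3769 m/s = 5376.9 mm/s.

5380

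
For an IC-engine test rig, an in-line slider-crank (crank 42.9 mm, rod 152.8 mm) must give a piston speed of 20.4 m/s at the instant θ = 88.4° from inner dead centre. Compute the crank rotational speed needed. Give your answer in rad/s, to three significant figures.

472

For an in-line slider-crank, |v_piston| = rω|sinθ|·[1 + r cosθ/√(L² − r² sin²θ)].
With r = 0.0429 m, L = 0.1528 m, θ = 88.4°: the bracketed kinematic factor |dx/dθ| = 0.043234 m.
ω = v/|dx/dθ| = 20.4/0.043234 = 471.86 rad/s.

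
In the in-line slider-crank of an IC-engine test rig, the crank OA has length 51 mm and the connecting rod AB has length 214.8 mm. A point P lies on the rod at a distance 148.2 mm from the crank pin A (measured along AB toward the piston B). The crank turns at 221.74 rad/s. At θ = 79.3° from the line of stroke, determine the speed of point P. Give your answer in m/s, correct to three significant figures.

ω = 221.7 rad/s.  Crank-pin speed |V_A| = rω = 11.309 m/s, perpendicular to OA.
Rod angle: sinφ = −(r/L) sinθ ⇒ φ = -13.492°; ω_rod = −rω cosθ/√(L²−r²sin²θ) = -10.052 rad/s.
V_P = V_A + ω_rod × AP, with AP = 0.1482 m along the rod.
Components: V_Px = −rω sinθ − a·ω_rod·sinφ = -11.46 m/s;  V_Py = rω cosθ + a·ω_rod·cosφ = +0.65101 m/s.
|V_P| = √(V_Px² + V_Py²) = 11.478 m/s.

11.5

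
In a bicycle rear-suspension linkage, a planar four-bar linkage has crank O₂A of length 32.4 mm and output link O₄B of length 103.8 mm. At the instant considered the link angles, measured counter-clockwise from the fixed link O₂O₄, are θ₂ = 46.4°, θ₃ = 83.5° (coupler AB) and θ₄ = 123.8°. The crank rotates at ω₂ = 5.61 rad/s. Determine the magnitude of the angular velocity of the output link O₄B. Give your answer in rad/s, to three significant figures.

ω₂ = 5.61 rad/s
Differentiating the loop-closure r₂e^{iθ₂}+r₃e^{iθ₃}=r₁+r₄e^{iθ₄} gives r₂ω₂e^{iθ₂}+r₃ω₃e^{iθ₃}=r₄ω₄e^{iθ₄}.
Eliminating the other unknown: ω₄ = r₂ω₂ sin(θ₂−θ₃) / [r₄ sin(θ₄−θ₃)].
Numerator sine = -0.60321; denominator sine = +0.64679.
Result = 0.0324·5.61·(-0.60321) / (0.1038·(+0.64679)) = -1.6331 rad/s; magnitude 1.6331 rad/s.

1.63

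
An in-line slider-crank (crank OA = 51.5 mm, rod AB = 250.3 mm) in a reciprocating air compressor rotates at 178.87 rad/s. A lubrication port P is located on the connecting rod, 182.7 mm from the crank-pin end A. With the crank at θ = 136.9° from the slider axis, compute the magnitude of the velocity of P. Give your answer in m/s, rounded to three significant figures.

5.88

ω = 178.9 rad/s.  Crank-pin speed |V_A| = rω = 9.2118 m/s, perpendicular to OA.
Rod angle: sinφ = −(r/L) sinθ ⇒ φ = -8.082°; ω_rod = −rω cosθ/√(L²−r²sin²θ) = +27.142 rad/s.
V_P = V_A + ω_rod × AP, with AP = 0.1827 m along the rod.
Components: V_Px = −rω sinθ − a·ω_rod·sinφ = -5.597 m/s;  V_Py = rω cosθ + a·ω_rod·cosφ = -1.8166 m/s.
|V_P| = √(V_Px² + V_Py²) = 5.8845 m/s.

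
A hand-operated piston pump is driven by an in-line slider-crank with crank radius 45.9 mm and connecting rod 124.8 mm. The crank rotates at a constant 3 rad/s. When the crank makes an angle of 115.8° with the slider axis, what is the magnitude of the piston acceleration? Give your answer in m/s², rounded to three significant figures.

0.276

ω = 3 rad/s
x(θ) = r cosθ + √(L² − r² sin²θ); with ω constant, a = ω²·d²x/dθ².
d²x/dθ² = −r cosθ − r²(cos2θ)/√u − r⁴ sin²2θ/(4u^{3/2}),  u = L² − r² sin²θ = 0.0138673 m².
Substituting r = 0.0459 m, L = 0.1248 m, θ = 115.8°: d²x/dθ² = +0.030673 m.
a = ω²·d²x/dθ² = (3)²·(+0.030673) = +0.27605 m/s²;  |a| = 0.27605 m/s².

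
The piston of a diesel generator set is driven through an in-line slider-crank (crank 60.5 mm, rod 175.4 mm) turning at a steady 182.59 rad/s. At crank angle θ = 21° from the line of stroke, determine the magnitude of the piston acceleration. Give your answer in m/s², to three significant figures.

2410

ω = 182.6 rad/s
x(θ) = r cosθ + √(L² − r² sin²θ); with ω constant, a = ω²·d²x/dθ².
d²x/dθ² = −r cosθ − r²(cos2θ)/√u − r⁴ sin²2θ/(4u^{3/2}),  u = L² − r² sin²θ = 0.0302951 m².
Substituting r = 0.0605 m, L = 0.1754 m, θ = 21°: d²x/dθ² = -0.072394 m.
a = ω²·d²x/dθ² = (182.6)²·(-0.072394) = -2413.5 m/s²;  |a| = 2413.5 m/s².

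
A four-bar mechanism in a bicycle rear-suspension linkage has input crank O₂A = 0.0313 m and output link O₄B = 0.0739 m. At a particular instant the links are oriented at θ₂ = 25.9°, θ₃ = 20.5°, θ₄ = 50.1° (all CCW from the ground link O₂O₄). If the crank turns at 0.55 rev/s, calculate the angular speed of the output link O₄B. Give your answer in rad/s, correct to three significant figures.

0.279

ω₂ = 3.456 rad/s (from 0.55 rev/s).
Differentiating the loop-closure r₂e^{iθ₂}+r₃e^{iθ₃}=r₁+r₄e^{iθ₄} gives r₂ω₂e^{iθ₂}+r₃ω₃e^{iθ₃}=r₄ω₄e^{iθ₄}.
Eliminating the other unknown: ω₄ = r₂ω₂ sin(θ₂−θ₃) / [r₄ sin(θ₄−θ₃)].
Numerator sine = +0.09411; denominator sine = +0.49394.
Result = 0.0313·3.456·(+0.09411) / (0.0739·(+0.49394)) = +0.27887 rad/s; magnitude 0.27887 rad/s.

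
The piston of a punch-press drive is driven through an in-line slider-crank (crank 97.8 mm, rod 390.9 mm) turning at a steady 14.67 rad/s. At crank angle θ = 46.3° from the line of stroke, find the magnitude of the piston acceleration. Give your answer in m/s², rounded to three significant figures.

ω = 14.67 rad/s
x(θ) = r cosθ + √(L² − r² sin²θ); with ω constant, a = ω²·d²x/dθ².
d²x/dθ² = −r cosθ − r²(cos2θ)/√u − r⁴ sin²2θ/(4u^{3/2}),  u = L² − r² sin²θ = 0.147803 m².
Substituting r = 0.0978 m, L = 0.3909 m, θ = 46.3°: d²x/dθ² = -0.066841 m.
a = ω²·d²x/dθ² = (14.67)²·(-0.066841) = -14.385 m/s²;  |a| = 14.385 m/s².

14.4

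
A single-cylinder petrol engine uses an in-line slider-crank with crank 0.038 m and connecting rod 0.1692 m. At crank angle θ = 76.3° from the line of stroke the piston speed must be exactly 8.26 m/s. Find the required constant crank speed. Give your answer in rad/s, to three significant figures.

For an in-line slider-crank, |v_piston| = rω|sinθ|·[1 + r cosθ/√(L² − r² sin²θ)].
With r = 0.038 m, L = 0.1692 m, θ = 76.3°: the bracketed kinematic factor |dx/dθ| = 0.038931 m.
ω = v/|dx/dθ| = 8.26/0.038931 = 212.17 rad/s.

212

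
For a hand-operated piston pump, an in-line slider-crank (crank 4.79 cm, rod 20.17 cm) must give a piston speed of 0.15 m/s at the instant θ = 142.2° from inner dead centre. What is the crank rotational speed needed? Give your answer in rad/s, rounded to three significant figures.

6.31

For an in-line slider-crank, |v_piston| = rω|sinθ|·[1 + r cosθ/√(L² − r² sin²θ)].
With r = 0.0479 m, L = 0.2017 m, θ = 142.2°: the bracketed kinematic factor |dx/dθ| = 0.02379 m.
ω = v/|dx/dθ| = 0.15/0.02379 = 6.3052 rad/s.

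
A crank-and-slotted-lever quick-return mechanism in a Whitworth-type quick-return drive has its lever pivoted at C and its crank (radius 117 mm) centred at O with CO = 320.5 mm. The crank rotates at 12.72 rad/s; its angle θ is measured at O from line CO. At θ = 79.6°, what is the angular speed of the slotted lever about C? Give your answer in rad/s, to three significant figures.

2.00

ω = 12.72 rad/s
Crank pin A relative to C: A = (d + r cosθ, r sinθ); lever angle φ = atan2(r sinθ, d + r cosθ).
Differentiating tanφ: φ̇ = rω(d cosθ + r)/(d² + r² + 2dr cosθ).
d² + r² + 2dr cosθ = |CA|² = 0.129948 m²;  d cosθ + r = +0.17486 m.
|ω_lever| = |0.117·12.72·+0.17486| / 0.129948 = 2.0026 rad/s.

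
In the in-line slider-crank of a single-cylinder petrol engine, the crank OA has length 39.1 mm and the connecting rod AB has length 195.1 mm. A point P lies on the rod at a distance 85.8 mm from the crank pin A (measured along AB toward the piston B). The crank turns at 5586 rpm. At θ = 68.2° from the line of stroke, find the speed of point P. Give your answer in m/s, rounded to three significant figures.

22.5

ω = 585 rad/s.  Crank-pin speed |V_A| = rω = 22.872 m/s, perpendicular to OA.
Rod angle: sinφ = −(r/L) sinθ ⇒ φ = -10.724°; ω_rod = −rω cosθ/√(L²−r²sin²θ) = -44.31 rad/s.
V_P = V_A + ω_rod × AP, with AP = 0.0858 m along the rod.
Components: V_Px = −rω sinθ − a·ω_rod·sinφ = -21.944 m/s;  V_Py = rω cosθ + a·ω_rod·cosφ = +4.7585 m/s.
|V_P| = √(V_Px² + V_Py²) = 22.454 m/s.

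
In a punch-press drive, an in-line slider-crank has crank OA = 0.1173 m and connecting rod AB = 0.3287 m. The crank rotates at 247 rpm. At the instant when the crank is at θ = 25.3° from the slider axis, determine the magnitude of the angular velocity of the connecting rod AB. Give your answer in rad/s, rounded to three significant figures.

8.44

ω = 25.87 rad/s (converted from 247 rpm).
The rod makes angle φ with the slider axis where L sinφ = r sinθ; differentiating, L cosφ·φ̇ = r ω cosθ.
L cosφ = √(L² − r² sin²θ) = 0.32485 m.
|ω_rod| = r ω |cosθ| / √(L² − r² sin²θ) = 0.1173·25.87·0.90408/0.32485 = 8.4439 rad/s.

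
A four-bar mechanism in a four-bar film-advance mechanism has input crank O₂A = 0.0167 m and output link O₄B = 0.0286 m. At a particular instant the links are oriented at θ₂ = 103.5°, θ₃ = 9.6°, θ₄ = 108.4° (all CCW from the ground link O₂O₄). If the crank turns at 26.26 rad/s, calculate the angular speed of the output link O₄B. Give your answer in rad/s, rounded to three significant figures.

ω₂ = 26.26 rad/s
Differentiating the loop-closure r₂e^{iθ₂}+r₃e^{iθ₃}=r₁+r₄e^{iθ₄} gives r₂ω₂e^{iθ₂}+r₃ω₃e^{iθ₃}=r₄ω₄e^{iθ₄}.
Eliminating the other unknown: ω₄ = r₂ω₂ sin(θ₂−θ₃) / [r₄ sin(θ₄−θ₃)].
Numerator sine = +0.99768; denominator sine = +0.98823.
Result = 0.0167·26.26·(+0.99768) / (0.0286·(+0.98823)) = +15.48 rad/s; magnitude 15.48 rad/s.

15.5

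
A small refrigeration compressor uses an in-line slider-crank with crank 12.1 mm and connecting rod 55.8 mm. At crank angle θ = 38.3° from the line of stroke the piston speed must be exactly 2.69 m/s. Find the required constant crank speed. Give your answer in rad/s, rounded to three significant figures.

306

For an in-line slider-crank, |v_piston| = rω|sinθ|·[1 + r cosθ/√(L² − r² sin²θ)].
With r = 0.0121 m, L = 0.0558 m, θ = 38.3°: the bracketed kinematic factor |dx/dθ| = 0.0087872 m.
ω = v/|dx/dθ| = 2.69/0.0087872 = 306.13 rad/s.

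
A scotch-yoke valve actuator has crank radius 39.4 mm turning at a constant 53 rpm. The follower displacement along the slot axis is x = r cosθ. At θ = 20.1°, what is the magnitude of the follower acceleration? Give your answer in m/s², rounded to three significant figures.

ω = 5.55 rad/s (from 53 rpm).
x = r cosθ ⇒ ẍ = −rω² cosθ (ω constant).
|a| = rω²|cosθ| = 0.0394·(5.55)²·|cos 20.1°| = 1.1398 m/s².

1.14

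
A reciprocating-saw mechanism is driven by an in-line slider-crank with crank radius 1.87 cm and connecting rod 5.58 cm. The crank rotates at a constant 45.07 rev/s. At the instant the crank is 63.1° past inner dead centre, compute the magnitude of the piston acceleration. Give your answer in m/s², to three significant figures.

ω = 2π·45.1 = 283.2 rad/s
x(θ) = r cosθ + √(L² − r² sin²θ); with ω constant, a = ω²·d²x/dθ².
d²x/dθ² = −r cosθ − r²(cos2θ)/√u − r⁴ sin²2θ/(4u^{3/2}),  u = L² − r² sin²θ = 0.00283553 m².
Substituting r = 0.0187 m, L = 0.0558 m, θ = 63.1°: d²x/dθ² = -0.0047139 m.
a = ω²·d²x/dθ² = (283.2)²·(-0.0047139) = -378.02 m/s²;  |a| = 378.02 m/s².

378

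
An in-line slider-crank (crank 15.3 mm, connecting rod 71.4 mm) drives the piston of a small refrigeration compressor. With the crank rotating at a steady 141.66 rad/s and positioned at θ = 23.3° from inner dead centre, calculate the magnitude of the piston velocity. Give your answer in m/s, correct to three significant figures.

ω = 141.7 rad/s
For an in-line slider-crank, x = r cosθ + √(L² − r² sin²θ), so v = −rω sinθ·[1 + r cosθ/√(L² − r² sin²θ)].
With r = 0.0153 m, L = 0.0714 m, θ = 23.3°: √(L² − r² sin²θ) = 0.071143 m.
v = −0.0153·141.7·0.39555·[1 + 0.0153·0.91845/0.071143] = -1.0266 m/s.
|v| = 1.0266 m/s.

1.03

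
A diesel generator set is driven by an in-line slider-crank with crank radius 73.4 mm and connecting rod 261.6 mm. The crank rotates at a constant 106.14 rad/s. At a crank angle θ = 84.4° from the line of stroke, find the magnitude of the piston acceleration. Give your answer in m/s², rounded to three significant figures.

156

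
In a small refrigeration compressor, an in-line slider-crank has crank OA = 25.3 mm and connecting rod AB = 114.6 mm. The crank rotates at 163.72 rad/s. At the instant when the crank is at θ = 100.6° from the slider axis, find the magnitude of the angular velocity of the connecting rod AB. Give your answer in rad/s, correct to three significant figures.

6.81

ω = 163.7 rad/s
The rod makes angle φ with the slider axis where L sinφ = r sinθ; differentiating, L cosφ·φ̇ = r ω cosθ.
L cosφ = √(L² − r² sin²θ) = 0.11187 m.
|ω_rod| = r ω |cosθ| / √(L² − r² sin²θ) = 0.0253·163.7·0.18395/0.11187 = 6.8111 rad/s.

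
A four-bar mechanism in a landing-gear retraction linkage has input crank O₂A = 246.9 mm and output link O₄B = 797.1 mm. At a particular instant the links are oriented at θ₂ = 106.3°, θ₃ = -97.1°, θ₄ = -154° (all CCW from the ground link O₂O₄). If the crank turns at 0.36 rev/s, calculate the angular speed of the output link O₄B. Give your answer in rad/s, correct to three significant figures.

ω₂ = 2.262 rad/s (from 0.36 rev/s).
Differentiating the loop-closure r₂e^{iθ₂}+r₃e^{iθ₃}=r₁+r₄e^{iθ₄} gives r₂ω₂e^{iθ₂}+r₃ω₃e^{iθ₃}=r₄ω₄e^{iθ₄}.
Eliminating the other unknown: ω₄ = r₂ω₂ sin(θ₂−θ₃) / [r₄ sin(θ₄−θ₃)].
Numerator sine = -0.39715; denominator sine = -0.83772.
Result = 0.2469·2.262·(-0.39715) / (0.7971·(-0.83772)) = +0.33216 rad/s; magnitude 0.33216 rad/s.

0.332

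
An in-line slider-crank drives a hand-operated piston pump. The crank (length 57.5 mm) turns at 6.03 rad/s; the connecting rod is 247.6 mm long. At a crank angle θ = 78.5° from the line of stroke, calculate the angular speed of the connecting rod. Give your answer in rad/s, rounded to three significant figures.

ω = 6.03 rad/s
The rod makes angle φ with the slider axis where L sinφ = r sinθ; differentiating, L cosφ·φ̇ = r ω cosθ.
L cosφ = √(L² − r² sin²θ) = 0.2411 m.
|ω_rod| = r ω |cosθ| / √(L² − r² sin²θ) = 0.0575·6.03·0.19937/0.2411 = 0.28671 rad/s.

0.287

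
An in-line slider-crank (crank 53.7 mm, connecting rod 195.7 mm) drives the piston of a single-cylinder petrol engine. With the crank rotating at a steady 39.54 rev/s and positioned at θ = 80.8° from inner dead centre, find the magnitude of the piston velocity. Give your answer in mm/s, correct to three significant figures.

13800

ω = 2π·39.5 = 248.4 rad/s
For an in-line slider-crank, x = r cosθ + √(L² − r² sin²θ), so v = −rω sinθ·[1 + r cosθ/√(L² − r² sin²θ)].
With r = 0.0537 m, L = 0.1957 m, θ = 80.8°: √(L² − r² sin²θ) = 0.18838 m.
v = −0.0537·248.4·0.98714·[1 + 0.0537·0.15988/0.18838] = -13.77 m/s.
|v| = 13.77 m/s = 13770 mm/s.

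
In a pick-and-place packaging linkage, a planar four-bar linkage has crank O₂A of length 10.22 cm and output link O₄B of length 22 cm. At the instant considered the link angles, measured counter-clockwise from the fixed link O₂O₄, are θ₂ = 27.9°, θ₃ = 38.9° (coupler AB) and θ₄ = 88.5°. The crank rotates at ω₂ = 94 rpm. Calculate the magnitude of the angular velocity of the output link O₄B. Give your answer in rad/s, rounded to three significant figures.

1.15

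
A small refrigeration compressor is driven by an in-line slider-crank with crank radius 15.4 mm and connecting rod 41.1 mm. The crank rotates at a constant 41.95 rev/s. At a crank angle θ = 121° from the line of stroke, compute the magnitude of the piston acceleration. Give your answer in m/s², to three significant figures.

ω = 2π·42 = 263.6 rad/s
x(θ) = r cosθ + √(L² − r² sin²θ); with ω constant, a = ω²·d²x/dθ².
d²x/dθ² = −r cosθ − r²(cos2θ)/√u − r⁴ sin²2θ/(4u^{3/2}),  u = L² − r² sin²θ = 0.00151496 m².
Substituting r = 0.0154 m, L = 0.0411 m, θ = 121°: d²x/dθ² = +0.010606 m.
a = ω²·d²x/dθ² = (263.6)²·(+0.010606) = +736.86 m/s²;  |a| = 736.86 m/s².

737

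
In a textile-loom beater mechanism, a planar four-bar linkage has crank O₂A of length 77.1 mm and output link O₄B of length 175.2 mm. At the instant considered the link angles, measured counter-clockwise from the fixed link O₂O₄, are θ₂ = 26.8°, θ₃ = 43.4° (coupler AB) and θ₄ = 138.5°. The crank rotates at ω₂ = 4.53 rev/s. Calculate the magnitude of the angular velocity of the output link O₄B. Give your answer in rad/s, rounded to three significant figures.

3.59

ω₂ = 28.46 rad/s (from 4.53 rev/s).
Differentiating the loop-closure r₂e^{iθ₂}+r₃e^{iθ₃}=r₁+r₄e^{iθ₄} gives r₂ω₂e^{iθ₂}+r₃ω₃e^{iθ₃}=r₄ω₄e^{iθ₄}.
Eliminating the other unknown: ω₄ = r₂ω₂ sin(θ₂−θ₃) / [r₄ sin(θ₄−θ₃)].
Numerator sine = -0.28569; denominator sine = +0.99604.
Result = 0.0771·28.46·(-0.28569) / (0.1752·(+0.99604)) = -3.5926 rad/s; magnitude 3.5926 rad/s.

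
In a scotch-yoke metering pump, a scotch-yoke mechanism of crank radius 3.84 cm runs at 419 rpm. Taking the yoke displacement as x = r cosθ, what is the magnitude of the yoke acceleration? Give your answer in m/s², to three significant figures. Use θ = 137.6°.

54.6

ω = 43.88 rad/s (from 419 rpm).
x = r cosθ ⇒ ẍ = −rω² cosθ (ω constant).
|a| = rω²|cosθ| = 0.0384·(43.88)²·|cos 137.6°| = 54.593 m/s².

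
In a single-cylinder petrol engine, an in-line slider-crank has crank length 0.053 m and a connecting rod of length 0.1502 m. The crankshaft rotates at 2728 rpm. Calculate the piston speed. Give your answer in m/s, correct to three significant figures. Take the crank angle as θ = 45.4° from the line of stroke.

13.5

ω = 2π·2728/60 = 285.7 rad/s
For an in-line slider-crank, x = r cosθ + √(L² − r² sin²θ), so v = −rω sinθ·[1 + r cosθ/√(L² − r² sin²θ)].
With r = 0.053 m, L = 0.1502 m, θ = 45.4°: √(L² − r² sin²θ) = 0.14538 m.
v = −0.053·285.7·0.71203·[1 + 0.053·0.70215/0.14538] = -13.54 m/s.
|v| = 13.54 m/s.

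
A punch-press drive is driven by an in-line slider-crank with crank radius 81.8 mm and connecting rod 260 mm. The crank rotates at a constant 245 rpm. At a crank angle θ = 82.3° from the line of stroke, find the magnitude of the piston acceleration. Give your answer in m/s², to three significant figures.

9.94

ω = 2π·245/60 = 25.66 rad/s
x(θ) = r cosθ + √(L² − r² sin²θ); with ω constant, a = ω²·d²x/dθ².
d²x/dθ² = −r cosθ − r²(cos2θ)/√u − r⁴ sin²2θ/(4u^{3/2}),  u = L² − r² sin²θ = 0.0610289 m².
Substituting r = 0.0818 m, L = 0.26 m, θ = 82.3°: d²x/dθ² = +0.015101 m.
a = ω²·d²x/dθ² = (25.66)²·(+0.015101) = +9.94 m/s²;  |a| = 9.94 m/s².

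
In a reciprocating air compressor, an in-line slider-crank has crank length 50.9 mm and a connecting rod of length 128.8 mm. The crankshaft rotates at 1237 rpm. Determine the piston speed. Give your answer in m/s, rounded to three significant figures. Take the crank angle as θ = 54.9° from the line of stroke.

ω = 2π·1237/60 = 129.5 rad/s
For an in-line slider-crank, x = r cosθ + √(L² − r² sin²θ), so v = −rω sinθ·[1 + r cosθ/√(L² − r² sin²θ)].
With r = 0.0509 m, L = 0.1288 m, θ = 54.9°: √(L² − r² sin²θ) = 0.12188 m.
v = −0.0509·129.5·0.81815·[1 + 0.0509·0.57501/0.12188] = -6.6899 m/s.
|v| = 6.6899 m/s.

6.69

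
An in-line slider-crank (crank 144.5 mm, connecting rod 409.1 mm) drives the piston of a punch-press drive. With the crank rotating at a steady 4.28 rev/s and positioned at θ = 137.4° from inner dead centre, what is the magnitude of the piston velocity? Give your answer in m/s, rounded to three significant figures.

1.93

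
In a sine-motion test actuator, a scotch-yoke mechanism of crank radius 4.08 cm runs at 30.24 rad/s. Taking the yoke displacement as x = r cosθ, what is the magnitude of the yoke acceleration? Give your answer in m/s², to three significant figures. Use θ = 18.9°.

35.3

ω = 30.24 rad/s
x = r cosθ ⇒ ẍ = −rω² cosθ (ω constant).
|a| = rω²|cosθ| = 0.0408·(30.24)²·|cos 18.9°| = 35.298 m/s².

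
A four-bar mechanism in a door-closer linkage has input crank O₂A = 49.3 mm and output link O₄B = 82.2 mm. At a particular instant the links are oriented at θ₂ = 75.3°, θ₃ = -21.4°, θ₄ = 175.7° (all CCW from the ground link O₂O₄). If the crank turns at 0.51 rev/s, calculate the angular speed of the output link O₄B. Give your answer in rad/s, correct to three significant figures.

6.49

ω₂ = 3.204 rad/s (from 0.51 rev/s).
Differentiating the loop-closure r₂e^{iθ₂}+r₃e^{iθ₃}=r₁+r₄e^{iθ₄} gives r₂ω₂e^{iθ₂}+r₃ω₃e^{iθ₃}=r₄ω₄e^{iθ₄}.
Eliminating the other unknown: ω₄ = r₂ω₂ sin(θ₂−θ₃) / [r₄ sin(θ₄−θ₃)].
Numerator sine = +0.99317; denominator sine = -0.29404.
Result = 0.0493·3.204·(+0.99317) / (0.0822·(-0.29404)) = -6.4915 rad/s; magnitude 6.4915 rad/s.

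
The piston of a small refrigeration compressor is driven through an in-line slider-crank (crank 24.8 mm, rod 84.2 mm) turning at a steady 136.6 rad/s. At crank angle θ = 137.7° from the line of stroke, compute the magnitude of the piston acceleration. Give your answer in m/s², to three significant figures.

ω = 136.6 rad/s
x(θ) = r cosθ + √(L² − r² sin²θ); with ω constant, a = ω²·d²x/dθ².
d²x/dθ² = −r cosθ − r²(cos2θ)/√u − r⁴ sin²2θ/(4u^{3/2}),  u = L² − r² sin²θ = 0.00681106 m².
Substituting r = 0.0248 m, L = 0.0842 m, θ = 137.7°: d²x/dθ² = +0.017475 m.
a = ω²·d²x/dθ² = (136.6)²·(+0.017475) = +326.07 m/s²;  |a| = 326.07 m/s².

326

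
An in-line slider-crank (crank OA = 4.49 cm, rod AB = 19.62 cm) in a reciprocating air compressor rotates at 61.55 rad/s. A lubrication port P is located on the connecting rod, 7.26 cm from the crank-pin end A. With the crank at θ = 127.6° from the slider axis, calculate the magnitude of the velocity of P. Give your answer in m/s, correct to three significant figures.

ω = 61.55 rad/s.  Crank-pin speed |V_A| = rω = 2.7636 m/s, perpendicular to OA.
Rod angle: sinφ = −(r/L) sinθ ⇒ φ = -10.446°; ω_rod = −rω cosθ/√(L²−r²sin²θ) = +8.7391 rad/s.
V_P = V_A + ω_rod × AP, with AP = 0.0726 m along the rod.
Components: V_Px = −rω sinθ − a·ω_rod·sinφ = -2.0745 m/s;  V_Py = rω cosθ + a·ω_rod·cosφ = -1.0623 m/s.
|V_P| = √(V_Px² + V_Py²) = 2.3307 m/s.

2.33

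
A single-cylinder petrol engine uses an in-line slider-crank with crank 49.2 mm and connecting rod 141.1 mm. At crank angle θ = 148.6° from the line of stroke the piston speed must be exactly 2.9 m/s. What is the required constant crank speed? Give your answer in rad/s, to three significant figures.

For an in-line slider-crank, |v_piston| = rω|sinθ|·[1 + r cosθ/√(L² − r² sin²θ)].
With r = 0.0492 m, L = 0.1411 m, θ = 148.6°: the bracketed kinematic factor |dx/dθ| = 0.017875 m.
ω = v/|dx/dθ| = 2.9/0.017875 = 162.23 rad/s.

162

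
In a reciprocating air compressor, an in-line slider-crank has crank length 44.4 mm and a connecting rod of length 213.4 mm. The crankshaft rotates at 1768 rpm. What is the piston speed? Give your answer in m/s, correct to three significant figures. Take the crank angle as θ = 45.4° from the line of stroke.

6.72

ω = 2π·1768/60 = 185.1 rad/s
For an in-line slider-crank, x = r cosθ + √(L² − r² sin²θ), so v = −rω sinθ·[1 + r cosθ/√(L² − r² sin²θ)].
With r = 0.0444 m, L = 0.2134 m, θ = 45.4°: √(L² − r² sin²θ) = 0.21105 m.
v = −0.0444·185.1·0.71203·[1 + 0.0444·0.70215/0.21105] = -6.7178 m/s.
|v| = 6.7178 m/s.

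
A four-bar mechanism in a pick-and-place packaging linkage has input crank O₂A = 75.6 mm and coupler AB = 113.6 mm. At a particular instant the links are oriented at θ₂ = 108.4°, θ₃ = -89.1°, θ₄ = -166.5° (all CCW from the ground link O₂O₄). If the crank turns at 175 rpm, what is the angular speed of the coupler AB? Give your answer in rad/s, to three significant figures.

12.5

ω₂ = 18.33 rad/s (from 175 rpm).
Differentiating the loop-closure r₂e^{iθ₂}+r₃e^{iθ₃}=r₁+r₄e^{iθ₄} gives r₂ω₂e^{iθ₂}+r₃ω₃e^{iθ₃}=r₄ω₄e^{iθ₄}.
Eliminating the other unknown: ω₃ = r₂ω₂ sin(θ₄−θ₂) / [r₃ sin(θ₃−θ₄)].
Numerator sine = +0.99635; denominator sine = +0.97592.
Result = 0.0756·18.33·(+0.99635) / (0.1136·(+0.97592)) = +12.451 rad/s; magnitude 12.451 rad/s.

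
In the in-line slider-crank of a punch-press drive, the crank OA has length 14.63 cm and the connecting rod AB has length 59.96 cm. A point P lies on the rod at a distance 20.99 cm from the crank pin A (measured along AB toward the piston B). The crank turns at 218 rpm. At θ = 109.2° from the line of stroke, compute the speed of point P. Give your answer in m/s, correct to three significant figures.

3.15

ω = 22.83 rad/s.  Crank-pin speed |V_A| = rω = 3.3399 m/s, perpendicular to OA.
Rod angle: sinφ = −(r/L) sinθ ⇒ φ = -13.322°; ω_rod = −rω cosθ/√(L²−r²sin²θ) = +1.8825 rad/s.
V_P = V_A + ω_rod × AP, with AP = 0.2099 m along the rod.
Components: V_Px = −rω sinθ − a·ω_rod·sinφ = -3.063 m/s;  V_Py = rω cosθ + a·ω_rod·cosφ = -0.71387 m/s.
|V_P| = √(V_Px² + V_Py²) = 3.1451 m/s.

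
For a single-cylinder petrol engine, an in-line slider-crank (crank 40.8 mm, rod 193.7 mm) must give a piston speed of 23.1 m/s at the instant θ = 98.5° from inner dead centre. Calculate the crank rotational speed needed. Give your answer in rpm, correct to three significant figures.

For an in-line slider-crank, |v_piston| = rω|sinθ|·[1 + r cosθ/√(L² − r² sin²θ)].
With r = 0.0408 m, L = 0.1937 m, θ = 98.5°: the bracketed kinematic factor |dx/dθ| = 0.039067 m.
ω = v/|dx/dθ| = 23.1/0.039067 = 591.29 rad/s.
N = 60ω/(2π) = 5646.4 rpm.

5650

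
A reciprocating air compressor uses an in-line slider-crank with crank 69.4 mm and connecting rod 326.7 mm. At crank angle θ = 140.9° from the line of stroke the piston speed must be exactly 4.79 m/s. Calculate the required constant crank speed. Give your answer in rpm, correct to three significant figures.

1250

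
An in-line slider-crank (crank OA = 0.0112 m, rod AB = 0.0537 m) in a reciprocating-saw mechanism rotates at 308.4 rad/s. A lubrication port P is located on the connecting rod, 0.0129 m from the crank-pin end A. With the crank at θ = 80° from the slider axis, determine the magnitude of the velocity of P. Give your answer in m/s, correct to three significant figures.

ω = 308.4 rad/s.  Crank-pin speed |V_A| = rω = 3.4541 m/s, perpendicular to OA.
Rod angle: sinφ = −(r/L) sinθ ⇒ φ = -11.853°; ω_rod = −rω cosθ/√(L²−r²sin²θ) = -11.413 rad/s.
V_P = V_A + ω_rod × AP, with AP = 0.0129 m along the rod.
Components: V_Px = −rω sinθ − a·ω_rod·sinφ = -3.4318 m/s;  V_Py = rω cosθ + a·ω_rod·cosφ = +0.45571 m/s.
|V_P| = √(V_Px² + V_Py²) = 3.462 m/s.

3.46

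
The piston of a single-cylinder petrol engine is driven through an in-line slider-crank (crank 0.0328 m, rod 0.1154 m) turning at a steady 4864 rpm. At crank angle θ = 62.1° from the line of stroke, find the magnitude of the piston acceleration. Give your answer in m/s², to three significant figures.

ω = 2π·4864/60 = 509.4 rad/s
x(θ) = r cosθ + √(L² − r² sin²θ); with ω constant, a = ω²·d²x/dθ².
d²x/dθ² = −r cosθ − r²(cos2θ)/√u − r⁴ sin²2θ/(4u^{3/2}),  u = L² − r² sin²θ = 0.0124769 m².
Substituting r = 0.0328 m, L = 0.1154 m, θ = 62.1°: d²x/dθ² = -0.010076 m.
a = ω²·d²x/dθ² = (509.4)²·(-0.010076) = -2614.3 m/s²;  |a| = 2614.3 m/s².

2610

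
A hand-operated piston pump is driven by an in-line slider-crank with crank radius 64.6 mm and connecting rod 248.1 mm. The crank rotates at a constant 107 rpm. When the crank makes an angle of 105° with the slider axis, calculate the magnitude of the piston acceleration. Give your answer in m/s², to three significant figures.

ω = 2π·107/60 = 11.21 rad/s
x(θ) = r cosθ + √(L² − r² sin²θ); with ω constant, a = ω²·d²x/dθ².
d²x/dθ² = −r cosθ − r²(cos2θ)/√u − r⁴ sin²2θ/(4u^{3/2}),  u = L² − r² sin²θ = 0.05766 m².
Substituting r = 0.0646 m, L = 0.2481 m, θ = 105°: d²x/dθ² = +0.031692 m.
a = ω²·d²x/dθ² = (11.21)²·(+0.031692) = +3.979 m/s²;  |a| = 3.979 m/s².

3.98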